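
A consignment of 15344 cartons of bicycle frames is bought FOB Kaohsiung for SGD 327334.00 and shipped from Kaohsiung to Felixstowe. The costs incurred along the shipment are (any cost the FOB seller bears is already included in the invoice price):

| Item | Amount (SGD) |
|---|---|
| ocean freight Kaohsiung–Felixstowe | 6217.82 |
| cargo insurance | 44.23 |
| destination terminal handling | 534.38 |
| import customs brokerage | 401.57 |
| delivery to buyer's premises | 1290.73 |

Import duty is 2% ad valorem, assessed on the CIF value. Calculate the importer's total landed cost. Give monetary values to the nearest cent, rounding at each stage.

FOB: the seller bears costs until goods are on board at the origin port; the buyer bears freight, insurance and all costs thereafter.
CIF value = FOB price + freight + insurance = 327334.00 + 6217.82 + 44.23 = 333596.05
Import duty = 333596.05 × 2% = 6671.92
Buyer bears: freight 6217.82 + insurance 44.23 + destination terminal 534.38 + brokerage 401.57 + delivery 1290.73 + duty 6671.92 = 15160.65
Landed cost = invoice 327334.00 + 15160.65 = 342494.65

Total landed cost: SGD 342494.65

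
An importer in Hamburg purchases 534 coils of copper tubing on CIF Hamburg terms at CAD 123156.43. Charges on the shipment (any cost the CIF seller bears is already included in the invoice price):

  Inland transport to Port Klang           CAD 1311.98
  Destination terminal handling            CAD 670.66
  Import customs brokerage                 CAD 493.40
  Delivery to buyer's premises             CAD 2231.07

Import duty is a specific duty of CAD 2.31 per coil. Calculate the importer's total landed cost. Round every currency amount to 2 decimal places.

Total landed cost: CAD 127785.10

CIF: the seller pays costs through ocean freight and marine insurance to the destination port.
Already in the invoice (seller's account under CIF): inland to port — exclude.
The CIF price already equals the CIF value: 123156.43
Import duty = 534 × 2.31 = 1233.54
Buyer bears: destination terminal 670.66 + brokerage 493.40 + delivery 2231.07 + duty 1233.54 = 4628.67
Landed cost = invoice 123156.43 + 4628.67 = 127785.10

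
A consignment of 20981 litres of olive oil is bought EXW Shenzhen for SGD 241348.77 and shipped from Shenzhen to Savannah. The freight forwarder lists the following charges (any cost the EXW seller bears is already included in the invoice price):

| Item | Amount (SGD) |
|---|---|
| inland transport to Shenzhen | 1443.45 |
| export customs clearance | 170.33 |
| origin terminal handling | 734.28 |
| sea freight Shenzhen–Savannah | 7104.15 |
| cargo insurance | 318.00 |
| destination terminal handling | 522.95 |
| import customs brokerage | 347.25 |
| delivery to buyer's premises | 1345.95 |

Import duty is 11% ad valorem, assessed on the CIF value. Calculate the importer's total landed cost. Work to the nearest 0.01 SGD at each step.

Total landed cost: SGD 280958.22

EXW: the seller makes goods available at their premises; the buyer bears all onward costs.
CIF value = EXW price + inland to port + export clearance + origin terminal + freight + insurance = 241348.77 + 1443.45 + 170.33 + 734.28 + 7104.15 + 318.00 = 251118.98
Import duty = 251118.98 × 11% = 27623.09
Buyer bears: inland to port 1443.45 + export clearance 170.33 + origin terminal 734.28 + freight 7104.15 + insurance 318.00 + destination terminal 522.95 + brokerage 347.25 + delivery 1345.95 + duty 27623.09 = 39609.45
Landed cost = invoice 241348.77 + 39609.45 = 280958.22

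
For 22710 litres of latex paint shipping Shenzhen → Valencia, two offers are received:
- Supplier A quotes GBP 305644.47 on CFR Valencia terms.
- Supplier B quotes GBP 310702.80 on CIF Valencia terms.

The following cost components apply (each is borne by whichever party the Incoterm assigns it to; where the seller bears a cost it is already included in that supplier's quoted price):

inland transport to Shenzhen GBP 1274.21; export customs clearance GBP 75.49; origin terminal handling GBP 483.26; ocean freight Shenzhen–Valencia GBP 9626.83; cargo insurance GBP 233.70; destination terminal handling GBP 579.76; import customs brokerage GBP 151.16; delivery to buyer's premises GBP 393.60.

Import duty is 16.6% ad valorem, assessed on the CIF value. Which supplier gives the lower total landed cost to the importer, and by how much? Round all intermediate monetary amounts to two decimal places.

Supplier A is cheaper by GBP 5625.51

Supplier A (CFR):
CIF value = CFR price + insurance = 305644.47 + 233.70 = 305878.17
Import duty = 305878.17 × 16.6% = 50775.78
Buyer bears (A): 233.70 + 579.76 + 151.16 + 393.60 = 1358.22
Landed cost (A) = invoice 305644.47 + 1358.22 + duty 50775.78 = 357778.47
Supplier B (CIF):
The CIF price already equals the CIF value: 310702.80
Import duty = 310702.80 × 16.6% = 51576.66
Buyer bears (B): 579.76 + 151.16 + 393.60 = 1124.52
Landed cost (B) = invoice 310702.80 + 1124.52 + duty 51576.66 = 363403.98
Difference = |357778.47 − 363403.98| = 5625.51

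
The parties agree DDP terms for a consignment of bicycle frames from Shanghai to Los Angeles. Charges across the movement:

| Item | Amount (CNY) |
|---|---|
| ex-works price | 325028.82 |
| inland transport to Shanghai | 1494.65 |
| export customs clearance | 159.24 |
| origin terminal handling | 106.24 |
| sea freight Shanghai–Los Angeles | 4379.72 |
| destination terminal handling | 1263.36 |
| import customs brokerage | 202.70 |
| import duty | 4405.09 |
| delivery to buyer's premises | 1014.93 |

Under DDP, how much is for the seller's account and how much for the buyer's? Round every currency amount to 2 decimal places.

DDP: the seller bears all costs including import duty.
Seller's account: goods 325028.82 + inland to port 1494.65 + export clearance 159.24 + origin terminal 106.24 + freight 4379.72 + destination terminal 1263.36 + brokerage 202.70 + duty 4405.09 + delivery 1014.93 = 338054.75
Buyer's account: 0.00

Seller: CNY 338054.75; buyer: CNY 0.00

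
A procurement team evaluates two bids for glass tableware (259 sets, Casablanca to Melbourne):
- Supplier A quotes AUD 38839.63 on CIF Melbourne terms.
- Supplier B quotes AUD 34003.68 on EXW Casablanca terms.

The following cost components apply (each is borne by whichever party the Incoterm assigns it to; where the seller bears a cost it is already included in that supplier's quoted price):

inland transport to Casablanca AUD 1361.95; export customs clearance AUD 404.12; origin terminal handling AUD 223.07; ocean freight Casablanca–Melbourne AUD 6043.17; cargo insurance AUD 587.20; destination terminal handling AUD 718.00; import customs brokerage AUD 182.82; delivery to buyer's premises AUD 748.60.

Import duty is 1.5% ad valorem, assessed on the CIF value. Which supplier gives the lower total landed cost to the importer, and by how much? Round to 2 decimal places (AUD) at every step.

Supplier A is cheaper by AUD 3840.32

Supplier A (CIF):
The CIF price already equals the CIF value: 38839.63
Import duty = 38839.63 × 1.5% = 582.59
Buyer bears (A): 718.00 + 182.82 + 748.60 = 1649.42
Landed cost (A) = invoice 38839.63 + 1649.42 + duty 582.59 = 41071.64
Supplier B (EXW):
CIF value = EXW price + inland to port + export clearance + origin terminal + freight + insurance = 34003.68 + 1361.95 + 404.12 + 223.07 + 6043.17 + 587.20 = 42623.19
Import duty = 42623.19 × 1.5% = 639.35
Buyer bears (B): 1361.95 + 404.12 + 223.07 + 6043.17 + 587.20 + 718.00 + 182.82 + 748.60 = 10268.93
Landed cost (B) = invoice 34003.68 + 10268.93 + duty 639.35 = 44911.96
Difference = |41071.64 − 44911.96| = 3840.32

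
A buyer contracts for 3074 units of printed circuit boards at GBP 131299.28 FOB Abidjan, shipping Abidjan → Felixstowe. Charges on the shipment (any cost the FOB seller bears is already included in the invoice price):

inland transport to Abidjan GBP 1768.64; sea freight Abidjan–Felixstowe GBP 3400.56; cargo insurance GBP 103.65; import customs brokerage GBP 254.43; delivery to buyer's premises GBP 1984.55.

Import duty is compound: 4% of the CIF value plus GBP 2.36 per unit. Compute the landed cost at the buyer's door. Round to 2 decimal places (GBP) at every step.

FOB: the seller bears costs until goods are on board at the origin port; the buyer bears freight, insurance and all costs thereafter.
Already in the invoice (seller's account under FOB): inland to port — exclude.
CIF value = FOB price + freight + insurance = 131299.28 + 3400.56 + 103.65 = 134803.49
Ad valorem component: 134803.49 × 4% = 5392.14
Specific component: 3074 × 2.36 = 7254.64
Import duty = 5392.14 + 7254.64 = 12646.78
Buyer bears: freight 3400.56 + insurance 103.65 + brokerage 254.43 + delivery 1984.55 + duty 12646.78 = 18389.97
Landed cost = invoice 131299.28 + 18389.97 = 149689.25

Total landed cost: GBP 149689.25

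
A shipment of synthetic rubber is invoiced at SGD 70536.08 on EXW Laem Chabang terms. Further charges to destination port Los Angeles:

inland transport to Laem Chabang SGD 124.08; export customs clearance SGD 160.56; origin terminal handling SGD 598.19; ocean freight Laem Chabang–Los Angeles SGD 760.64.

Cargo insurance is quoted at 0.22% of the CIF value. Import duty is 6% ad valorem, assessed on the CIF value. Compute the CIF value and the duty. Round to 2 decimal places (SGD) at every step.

CIF value: SGD 72338.70; import duty: SGD 4340.32

Let C be the CIF value. C = EXW price + pre-shipment costs + freight + 0.22% × C
C − 0.22% × C = 70536.08 + 124.08 + 160.56 + 598.19 + 760.64
0.9978 × C = 72179.55
C = 72179.55 / 0.9978 = 72338.70
Insurance premium = 0.22% × 72338.70 = 159.15
Import duty = 72338.70 × 6% = 4340.32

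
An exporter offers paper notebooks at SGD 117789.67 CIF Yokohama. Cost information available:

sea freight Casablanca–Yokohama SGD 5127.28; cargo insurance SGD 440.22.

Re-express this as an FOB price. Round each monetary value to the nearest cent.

FOB price: SGD 112222.17

From CIF to FOB, the seller no longer bears: freight, insurance.
FOB price = 117789.67 − 5127.28 − 440.22 = 112222.17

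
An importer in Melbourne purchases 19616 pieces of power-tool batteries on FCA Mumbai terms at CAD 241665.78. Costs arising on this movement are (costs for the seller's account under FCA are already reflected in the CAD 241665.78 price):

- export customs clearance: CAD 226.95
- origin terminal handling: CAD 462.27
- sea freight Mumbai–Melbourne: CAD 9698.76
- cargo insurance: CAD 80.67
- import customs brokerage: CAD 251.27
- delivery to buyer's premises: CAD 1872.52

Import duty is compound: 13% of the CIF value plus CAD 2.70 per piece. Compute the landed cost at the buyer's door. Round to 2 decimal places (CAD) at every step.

FCA: the seller delivers export-cleared goods to the carrier; the buyer bears costs from that point.
Already in the invoice (seller's account under FCA): export clearance — exclude.
CIF value = FCA price + origin terminal + freight + insurance = 241665.78 + 462.27 + 9698.76 + 80.67 = 251907.48
Ad valorem component: 251907.48 × 13% = 32747.97
Specific component: 19616 × 2.70 = 52963.20
Import duty = 32747.97 + 52963.20 = 85711.17
Buyer bears: origin terminal 462.27 + freight 9698.76 + insurance 80.67 + brokerage 251.27 + delivery 1872.52 + duty 85711.17 = 98076.66
Landed cost = invoice 241665.78 + 98076.66 = 339742.44

Total landed cost: CAD 339742.44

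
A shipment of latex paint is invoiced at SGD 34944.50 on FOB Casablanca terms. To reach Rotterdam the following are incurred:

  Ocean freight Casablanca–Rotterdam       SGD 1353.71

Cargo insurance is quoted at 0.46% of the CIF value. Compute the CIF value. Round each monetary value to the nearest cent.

CIF value: SGD 36465.95

Let C be the CIF value. C = FOB price + freight + 0.46% × C
C − 0.46% × C = 34944.50 + 1353.71
0.9954 × C = 36298.21
C = 36298.21 / 0.9954 = 36465.95
Insurance premium = 0.46% × 36465.95 = 167.74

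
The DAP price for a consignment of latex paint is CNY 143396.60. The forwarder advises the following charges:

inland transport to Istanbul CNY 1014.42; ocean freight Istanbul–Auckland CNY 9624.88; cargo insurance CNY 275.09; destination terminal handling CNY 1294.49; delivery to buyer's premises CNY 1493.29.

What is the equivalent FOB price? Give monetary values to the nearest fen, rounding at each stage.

FOB price: CNY 130708.85

Not relevant to the conversion: inland to port — on the seller under both DAP and FOB; already in the DAP price and stays in the FOB price.
From DAP to FOB, the seller no longer bears: freight, insurance, destination terminal, delivery.
FOB price = 143396.60 − 9624.88 − 275.09 − 1294.49 − 1493.29 = 130708.85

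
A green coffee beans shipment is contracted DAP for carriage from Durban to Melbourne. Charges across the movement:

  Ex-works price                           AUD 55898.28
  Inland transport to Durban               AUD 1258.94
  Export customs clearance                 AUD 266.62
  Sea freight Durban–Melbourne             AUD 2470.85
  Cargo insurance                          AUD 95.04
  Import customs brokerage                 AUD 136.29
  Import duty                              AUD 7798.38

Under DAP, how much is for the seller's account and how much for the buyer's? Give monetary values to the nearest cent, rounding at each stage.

Seller: AUD 59989.73; buyer: AUD 7934.67

DAP: the seller bears all costs to the named destination except import duty and clearance.
Seller's account: goods 55898.28 + inland to port 1258.94 + export clearance 266.62 + freight 2470.85 + insurance 95.04 = 59989.73
Buyer's account: brokerage 136.29 + duty 7798.38 = 7934.67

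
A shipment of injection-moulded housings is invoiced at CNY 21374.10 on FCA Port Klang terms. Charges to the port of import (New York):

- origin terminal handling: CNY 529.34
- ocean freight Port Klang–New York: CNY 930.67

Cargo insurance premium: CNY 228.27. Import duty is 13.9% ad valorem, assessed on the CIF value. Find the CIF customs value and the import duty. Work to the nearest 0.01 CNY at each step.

CIF value: CNY 23062.38; import duty: CNY 3205.67

CIF = FCA price + pre-shipment costs + freight + insurance
CIF = 21374.10 + 529.34 + 930.67 + 228.27 = 23062.38
Import duty = 23062.38 × 13.9% = 3205.67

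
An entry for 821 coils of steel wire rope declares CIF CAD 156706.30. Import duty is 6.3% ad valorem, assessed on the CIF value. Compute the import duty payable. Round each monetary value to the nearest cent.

Import duty = 156706.30 × 6.3% = 9872.50

Import duty: CAD 9872.50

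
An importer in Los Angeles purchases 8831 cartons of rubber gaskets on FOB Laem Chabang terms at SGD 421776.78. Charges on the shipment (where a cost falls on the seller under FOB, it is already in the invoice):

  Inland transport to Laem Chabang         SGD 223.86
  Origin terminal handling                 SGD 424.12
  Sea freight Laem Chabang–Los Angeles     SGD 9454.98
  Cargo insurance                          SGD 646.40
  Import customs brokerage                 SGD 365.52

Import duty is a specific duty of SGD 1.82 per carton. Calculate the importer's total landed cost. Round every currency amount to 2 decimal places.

Total landed cost: SGD 448316.10

FOB: the seller bears costs until goods are on board at the origin port; the buyer bears freight, insurance and all costs thereafter.
Already in the invoice (seller's account under FOB): inland to port, origin terminal — exclude.
CIF value = FOB price + freight + insurance = 421776.78 + 9454.98 + 646.40 = 431878.16
Import duty = 8831 × 1.82 = 16072.42
Buyer bears: freight 9454.98 + insurance 646.40 + brokerage 365.52 + duty 16072.42 = 26539.32
Landed cost = invoice 421776.78 + 26539.32 = 448316.10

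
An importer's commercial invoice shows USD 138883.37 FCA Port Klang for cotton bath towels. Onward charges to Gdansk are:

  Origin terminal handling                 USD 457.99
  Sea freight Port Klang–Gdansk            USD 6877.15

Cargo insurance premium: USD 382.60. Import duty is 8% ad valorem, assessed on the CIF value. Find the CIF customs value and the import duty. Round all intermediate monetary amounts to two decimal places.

CIF value: USD 146601.11; import duty: USD 11728.09

CIF = FCA price + pre-shipment costs + freight + insurance
CIF = 138883.37 + 457.99 + 6877.15 + 382.60 = 146601.11
Import duty = 146601.11 × 8% = 11728.09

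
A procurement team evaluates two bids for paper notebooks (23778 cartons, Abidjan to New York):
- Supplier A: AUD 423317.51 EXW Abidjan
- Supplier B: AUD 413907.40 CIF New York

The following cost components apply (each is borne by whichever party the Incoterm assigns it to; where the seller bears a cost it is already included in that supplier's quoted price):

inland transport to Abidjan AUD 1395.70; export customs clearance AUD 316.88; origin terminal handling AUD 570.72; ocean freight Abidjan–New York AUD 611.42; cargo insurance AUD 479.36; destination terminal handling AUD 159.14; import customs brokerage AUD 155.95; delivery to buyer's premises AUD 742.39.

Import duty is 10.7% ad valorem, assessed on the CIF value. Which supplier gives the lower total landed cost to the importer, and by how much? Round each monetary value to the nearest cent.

Supplier B is cheaper by AUD 14152.10

Supplier A (EXW):
CIF value = EXW price + inland to port + export clearance + origin terminal + freight + insurance = 423317.51 + 1395.70 + 316.88 + 570.72 + 611.42 + 479.36 = 426691.59
Import duty = 426691.59 × 10.7% = 45656.00
Buyer bears (A): 1395.70 + 316.88 + 570.72 + 611.42 + 479.36 + 159.14 + 155.95 + 742.39 = 4431.56
Landed cost (A) = invoice 423317.51 + 4431.56 + duty 45656.00 = 473405.07
Supplier B (CIF):
The CIF price already equals the CIF value: 413907.40
Import duty = 413907.40 × 10.7% = 44288.09
Buyer bears (B): 159.14 + 155.95 + 742.39 = 1057.48
Landed cost (B) = invoice 413907.40 + 1057.48 + duty 44288.09 = 459252.97
Difference = |473405.07 − 459252.97| = 14152.10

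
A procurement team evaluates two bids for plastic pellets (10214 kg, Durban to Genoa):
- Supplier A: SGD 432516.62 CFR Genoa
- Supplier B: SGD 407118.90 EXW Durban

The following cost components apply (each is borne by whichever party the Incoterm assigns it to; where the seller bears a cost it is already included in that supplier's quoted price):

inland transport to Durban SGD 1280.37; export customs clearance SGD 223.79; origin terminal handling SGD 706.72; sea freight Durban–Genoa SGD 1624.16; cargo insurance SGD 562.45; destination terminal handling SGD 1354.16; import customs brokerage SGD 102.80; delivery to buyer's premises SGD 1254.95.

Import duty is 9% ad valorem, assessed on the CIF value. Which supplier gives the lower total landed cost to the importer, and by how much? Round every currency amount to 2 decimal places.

Supplier A (CFR):
CIF value = CFR price + insurance = 432516.62 + 562.45 = 433079.07
Import duty = 433079.07 × 9% = 38977.12
Buyer bears (A): 562.45 + 1354.16 + 102.80 + 1254.95 = 3274.36
Landed cost (A) = invoice 432516.62 + 3274.36 + duty 38977.12 = 474768.10
Supplier B (EXW):
CIF value = EXW price + inland to port + export clearance + origin terminal + freight + insurance = 407118.90 + 1280.37 + 223.79 + 706.72 + 1624.16 + 562.45 = 411516.39
Import duty = 411516.39 × 9% = 37036.48
Buyer bears (B): 1280.37 + 223.79 + 706.72 + 1624.16 + 562.45 + 1354.16 + 102.80 + 1254.95 = 7109.40
Landed cost (B) = invoice 407118.90 + 7109.40 + duty 37036.48 = 451264.78
Difference = |474768.10 − 451264.78| = 23503.32

Supplier B is cheaper by SGD 23503.32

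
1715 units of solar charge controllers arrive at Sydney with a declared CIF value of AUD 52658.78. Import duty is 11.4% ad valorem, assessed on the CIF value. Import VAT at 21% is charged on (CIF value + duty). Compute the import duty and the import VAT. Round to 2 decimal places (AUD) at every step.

Import duty = 52658.78 × 11.4% = 6003.10
VAT base = CIF + duty = 52658.78 + 6003.10 = 58661.88
Import VAT = 58661.88 × 21% = 12318.99

Import duty: AUD 6003.10; import VAT: AUD 12318.99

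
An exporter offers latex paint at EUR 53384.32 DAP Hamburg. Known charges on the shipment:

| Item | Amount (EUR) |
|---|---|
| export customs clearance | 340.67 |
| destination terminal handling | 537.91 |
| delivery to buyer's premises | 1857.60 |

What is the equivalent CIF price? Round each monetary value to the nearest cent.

CIF price: EUR 50988.81

Not relevant to the conversion: export clearance — on the seller under both DAP and CIF; already in the DAP price and stays in the CIF price.
From DAP to CIF, the seller no longer bears: destination terminal, delivery.
CIF price = 53384.32 − 537.91 − 1857.60 = 50988.81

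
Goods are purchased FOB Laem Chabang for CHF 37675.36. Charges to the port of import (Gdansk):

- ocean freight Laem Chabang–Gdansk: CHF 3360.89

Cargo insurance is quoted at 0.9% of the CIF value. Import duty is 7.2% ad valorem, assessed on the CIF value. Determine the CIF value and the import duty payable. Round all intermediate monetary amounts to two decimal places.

Let C be the CIF value. C = FOB price + freight + 0.9% × C
C − 0.9% × C = 37675.36 + 3360.89
0.991 × C = 41036.25
C = 41036.25 / 0.991 = 41408.93
Insurance premium = 0.9% × 41408.93 = 372.68
Import duty = 41408.93 × 7.2% = 2981.44

CIF value: CHF 41408.93; import duty: CHF 2981.44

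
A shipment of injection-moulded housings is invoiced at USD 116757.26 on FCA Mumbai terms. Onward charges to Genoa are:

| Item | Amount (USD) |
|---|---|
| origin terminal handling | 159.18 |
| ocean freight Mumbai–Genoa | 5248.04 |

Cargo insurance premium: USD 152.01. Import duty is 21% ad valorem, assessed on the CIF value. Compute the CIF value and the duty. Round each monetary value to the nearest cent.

CIF value: USD 122316.49; import duty: USD 25686.46

CIF = FCA price + pre-shipment costs + freight + insurance
CIF = 116757.26 + 159.18 + 5248.04 + 152.01 = 122316.49
Import duty = 122316.49 × 21% = 25686.46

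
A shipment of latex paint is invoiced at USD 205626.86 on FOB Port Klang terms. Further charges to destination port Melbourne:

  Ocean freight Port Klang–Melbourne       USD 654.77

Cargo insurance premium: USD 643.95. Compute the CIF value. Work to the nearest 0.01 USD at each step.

CIF = FOB price + freight + insurance
CIF = 205626.86 + 654.77 + 643.95 = 206925.58

CIF value: USD 206925.58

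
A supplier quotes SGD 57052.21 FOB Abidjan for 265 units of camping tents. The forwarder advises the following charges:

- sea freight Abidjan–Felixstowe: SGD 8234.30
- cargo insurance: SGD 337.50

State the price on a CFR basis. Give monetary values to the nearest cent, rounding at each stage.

Not relevant to the conversion: insurance — on the buyer under both terms; not part of either seller's price.
From FOB to CFR, the seller additionally bears: freight.
CFR price = 57052.21 + 8234.30 = 65286.51

CFR price: SGD 65286.51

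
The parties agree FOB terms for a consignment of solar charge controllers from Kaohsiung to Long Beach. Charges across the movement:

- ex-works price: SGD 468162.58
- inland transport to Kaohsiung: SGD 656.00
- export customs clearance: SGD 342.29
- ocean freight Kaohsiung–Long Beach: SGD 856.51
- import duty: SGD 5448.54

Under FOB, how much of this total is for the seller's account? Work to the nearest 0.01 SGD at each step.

Seller's account: SGD 469160.87

FOB: the seller bears costs until goods are on board at the origin port; the buyer bears freight, insurance and all costs thereafter.
Seller's account: goods 468162.58 + inland to port 656.00 + export clearance 342.29 = 469160.87
Buyer's account: freight 856.51 + duty 5448.54 = 6305.05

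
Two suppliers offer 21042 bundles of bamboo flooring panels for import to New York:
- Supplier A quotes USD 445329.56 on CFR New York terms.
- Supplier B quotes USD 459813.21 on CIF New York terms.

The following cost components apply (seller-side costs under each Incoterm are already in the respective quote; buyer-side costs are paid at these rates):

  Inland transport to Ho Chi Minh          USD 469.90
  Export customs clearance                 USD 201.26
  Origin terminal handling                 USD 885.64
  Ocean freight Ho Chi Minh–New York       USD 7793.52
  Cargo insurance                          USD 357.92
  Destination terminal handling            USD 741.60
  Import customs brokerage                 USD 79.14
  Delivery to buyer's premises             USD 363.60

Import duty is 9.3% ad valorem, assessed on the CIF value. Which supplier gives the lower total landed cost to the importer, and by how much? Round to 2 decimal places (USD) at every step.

Supplier A is cheaper by USD 15439.42

Supplier A (CFR):
CIF value = CFR price + insurance = 445329.56 + 357.92 = 445687.48
Import duty = 445687.48 × 9.3% = 41448.94
Buyer bears (A): 357.92 + 741.60 + 79.14 + 363.60 = 1542.26
Landed cost (A) = invoice 445329.56 + 1542.26 + duty 41448.94 = 488320.76
Supplier B (CIF):
The CIF price already equals the CIF value: 459813.21
Import duty = 459813.21 × 9.3% = 42762.63
Buyer bears (B): 741.60 + 79.14 + 363.60 = 1184.34
Landed cost (B) = invoice 459813.21 + 1184.34 + duty 42762.63 = 503760.18
Difference = |488320.76 − 503760.18| = 15439.42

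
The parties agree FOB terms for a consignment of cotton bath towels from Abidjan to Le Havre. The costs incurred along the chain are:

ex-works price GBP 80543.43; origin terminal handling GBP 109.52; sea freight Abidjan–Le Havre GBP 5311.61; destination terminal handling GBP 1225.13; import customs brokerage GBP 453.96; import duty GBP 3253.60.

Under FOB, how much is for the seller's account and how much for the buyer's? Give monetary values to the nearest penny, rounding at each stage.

FOB: the seller bears costs until goods are on board at the origin port; the buyer bears freight, insurance and all costs thereafter.
Seller's account: goods 80543.43 + origin terminal 109.52 = 80652.95
Buyer's account: freight 5311.61 + destination terminal 1225.13 + brokerage 453.96 + duty 3253.60 = 10244.30

Seller: GBP 80652.95; buyer: GBP 10244.30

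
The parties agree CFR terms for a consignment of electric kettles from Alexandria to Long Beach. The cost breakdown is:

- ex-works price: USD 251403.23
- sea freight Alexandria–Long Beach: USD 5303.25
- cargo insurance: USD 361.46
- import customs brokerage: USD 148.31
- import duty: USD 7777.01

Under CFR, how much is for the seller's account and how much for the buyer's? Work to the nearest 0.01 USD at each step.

Seller: USD 256706.48; buyer: USD 8286.78

CFR: the seller pays costs through ocean freight to the destination port, but not insurance.
Seller's account: goods 251403.23 + freight 5303.25 = 256706.48
Buyer's account: insurance 361.46 + brokerage 148.31 + duty 7777.01 = 8286.78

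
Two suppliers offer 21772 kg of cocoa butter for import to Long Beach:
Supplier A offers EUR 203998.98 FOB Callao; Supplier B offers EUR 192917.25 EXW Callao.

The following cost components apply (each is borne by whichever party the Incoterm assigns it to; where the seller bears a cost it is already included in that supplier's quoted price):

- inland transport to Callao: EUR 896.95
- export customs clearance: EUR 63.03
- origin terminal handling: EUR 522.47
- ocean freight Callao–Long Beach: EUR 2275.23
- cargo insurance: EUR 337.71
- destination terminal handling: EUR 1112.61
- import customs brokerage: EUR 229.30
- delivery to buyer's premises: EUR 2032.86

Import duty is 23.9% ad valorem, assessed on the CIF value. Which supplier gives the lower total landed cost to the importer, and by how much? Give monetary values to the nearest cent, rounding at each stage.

Supplier B is cheaper by EUR 11893.51

Supplier A (FOB):
CIF value = FOB price + freight + insurance = 203998.98 + 2275.23 + 337.71 = 206611.92
Import duty = 206611.92 × 23.9% = 49380.25
Buyer bears (A): 2275.23 + 337.71 + 1112.61 + 229.30 + 2032.86 = 5987.71
Landed cost (A) = invoice 203998.98 + 5987.71 + duty 49380.25 = 259366.94
Supplier B (EXW):
CIF value = EXW price + inland to port + export clearance + origin terminal + freight + insurance = 192917.25 + 896.95 + 63.03 + 522.47 + 2275.23 + 337.71 = 197012.64
Import duty = 197012.64 × 23.9% = 47086.02
Buyer bears (B): 896.95 + 63.03 + 522.47 + 2275.23 + 337.71 + 1112.61 + 229.30 + 2032.86 = 7470.16
Landed cost (B) = invoice 192917.25 + 7470.16 + duty 47086.02 = 247473.43
Difference = |259366.94 − 247473.43| = 11893.51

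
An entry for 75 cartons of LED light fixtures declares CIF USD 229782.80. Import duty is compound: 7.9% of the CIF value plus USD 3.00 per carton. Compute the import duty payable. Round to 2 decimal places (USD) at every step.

Import duty: USD 18377.84

Ad valorem component: 229782.80 × 7.9% = 18152.84
Specific component: 75 × 3.00 = 225.00
Import duty = 18152.84 + 225.00 = 18377.84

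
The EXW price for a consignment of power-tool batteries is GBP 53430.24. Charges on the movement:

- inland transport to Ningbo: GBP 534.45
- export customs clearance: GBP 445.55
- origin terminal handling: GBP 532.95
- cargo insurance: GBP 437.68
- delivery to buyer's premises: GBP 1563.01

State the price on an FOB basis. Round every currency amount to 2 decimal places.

Not relevant to the conversion: insurance, delivery — on the buyer under both terms; not part of either seller's price.
From EXW to FOB, the seller additionally bears: inland to port, export clearance, origin terminal.
FOB price = 53430.24 + 534.45 + 445.55 + 532.95 = 54943.19

FOB price: GBP 54943.19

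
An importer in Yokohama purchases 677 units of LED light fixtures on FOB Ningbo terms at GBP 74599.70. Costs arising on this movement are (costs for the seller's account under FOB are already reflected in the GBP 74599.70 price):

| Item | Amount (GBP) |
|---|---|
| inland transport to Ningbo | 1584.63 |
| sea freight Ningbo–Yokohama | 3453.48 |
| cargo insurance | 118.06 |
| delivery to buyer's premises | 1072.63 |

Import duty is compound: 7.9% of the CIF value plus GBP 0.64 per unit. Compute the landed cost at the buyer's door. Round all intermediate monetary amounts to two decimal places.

Total landed cost: GBP 85852.68

FOB: the seller bears costs until goods are on board at the origin port; the buyer bears freight, insurance and all costs thereafter.
Already in the invoice (seller's account under FOB): inland to port — exclude.
CIF value = FOB price + freight + insurance = 74599.70 + 3453.48 + 118.06 = 78171.24
Ad valorem component: 78171.24 × 7.9% = 6175.53
Specific component: 677 × 0.64 = 433.28
Import duty = 6175.53 + 433.28 = 6608.81
Buyer bears: freight 3453.48 + insurance 118.06 + delivery 1072.63 + duty 6608.81 = 11252.98
Landed cost = invoice 74599.70 + 11252.98 = 85852.68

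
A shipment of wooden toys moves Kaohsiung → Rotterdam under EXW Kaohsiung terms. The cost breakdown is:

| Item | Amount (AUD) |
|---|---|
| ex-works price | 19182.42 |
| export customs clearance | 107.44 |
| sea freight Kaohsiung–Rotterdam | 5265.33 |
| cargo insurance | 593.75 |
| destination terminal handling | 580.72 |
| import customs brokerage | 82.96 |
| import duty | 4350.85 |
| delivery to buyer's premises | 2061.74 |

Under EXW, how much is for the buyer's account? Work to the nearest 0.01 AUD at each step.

EXW: the seller makes goods available at their premises; the buyer bears all onward costs.
Seller's account: goods 19182.42 = 19182.42
Buyer's account: export clearance 107.44 + freight 5265.33 + insurance 593.75 + destination terminal 580.72 + brokerage 82.96 + duty 4350.85 + delivery 2061.74 = 13042.79

Buyer's account: AUD 13042.79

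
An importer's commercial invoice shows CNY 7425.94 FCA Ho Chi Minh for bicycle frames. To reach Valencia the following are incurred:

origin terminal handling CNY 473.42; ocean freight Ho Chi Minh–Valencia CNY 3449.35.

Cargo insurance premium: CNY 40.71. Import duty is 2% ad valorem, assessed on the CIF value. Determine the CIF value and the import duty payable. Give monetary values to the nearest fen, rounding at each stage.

CIF = FCA price + pre-shipment costs + freight + insurance
CIF = 7425.94 + 473.42 + 3449.35 + 40.71 = 11389.42
Import duty = 11389.42 × 2% = 227.79

CIF value: CNY 11389.42; import duty: CNY 227.79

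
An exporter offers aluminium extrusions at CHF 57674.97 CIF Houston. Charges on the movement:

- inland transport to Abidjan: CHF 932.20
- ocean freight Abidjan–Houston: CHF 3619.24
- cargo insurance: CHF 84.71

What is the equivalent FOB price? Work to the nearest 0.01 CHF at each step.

Not relevant to the conversion: inland to port — on the seller under both CIF and FOB; already in the CIF price and stays in the FOB price.
From CIF to FOB, the seller no longer bears: freight, insurance.
FOB price = 57674.97 − 3619.24 − 84.71 = 53971.02

FOB price: CHF 53971.02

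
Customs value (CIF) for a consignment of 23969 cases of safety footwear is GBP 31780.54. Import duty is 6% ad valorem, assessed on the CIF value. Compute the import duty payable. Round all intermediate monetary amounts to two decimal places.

Import duty = 31780.54 × 6% = 1906.83

Import duty: GBP 1906.83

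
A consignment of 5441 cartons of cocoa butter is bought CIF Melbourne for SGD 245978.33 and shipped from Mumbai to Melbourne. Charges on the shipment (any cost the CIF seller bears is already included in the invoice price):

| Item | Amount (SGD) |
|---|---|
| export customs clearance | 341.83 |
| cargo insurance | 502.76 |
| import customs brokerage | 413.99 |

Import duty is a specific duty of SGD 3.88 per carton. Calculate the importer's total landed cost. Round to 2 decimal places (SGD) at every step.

CIF: the seller pays costs through ocean freight and marine insurance to the destination port.
Already in the invoice (seller's account under CIF): export clearance, insurance — exclude.
The CIF price already equals the CIF value: 245978.33
Import duty = 5441 × 3.88 = 21111.08
Buyer bears: brokerage 413.99 + duty 21111.08 = 21525.07
Landed cost = invoice 245978.33 + 21525.07 = 267503.40

Total landed cost: SGD 267503.40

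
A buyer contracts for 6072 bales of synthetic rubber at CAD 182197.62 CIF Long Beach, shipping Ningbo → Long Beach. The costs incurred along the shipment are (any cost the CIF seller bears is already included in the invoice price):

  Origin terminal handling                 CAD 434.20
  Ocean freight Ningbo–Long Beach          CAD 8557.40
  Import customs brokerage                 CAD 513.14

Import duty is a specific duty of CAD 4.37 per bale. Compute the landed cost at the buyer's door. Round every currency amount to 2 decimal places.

Total landed cost: CAD 209245.40

CIF: the seller pays costs through ocean freight and marine insurance to the destination port.
Already in the invoice (seller's account under CIF): origin terminal, freight — exclude.
The CIF price already equals the CIF value: 182197.62
Import duty = 6072 × 4.37 = 26534.64
Buyer bears: brokerage 513.14 + duty 26534.64 = 27047.78
Landed cost = invoice 182197.62 + 27047.78 = 209245.40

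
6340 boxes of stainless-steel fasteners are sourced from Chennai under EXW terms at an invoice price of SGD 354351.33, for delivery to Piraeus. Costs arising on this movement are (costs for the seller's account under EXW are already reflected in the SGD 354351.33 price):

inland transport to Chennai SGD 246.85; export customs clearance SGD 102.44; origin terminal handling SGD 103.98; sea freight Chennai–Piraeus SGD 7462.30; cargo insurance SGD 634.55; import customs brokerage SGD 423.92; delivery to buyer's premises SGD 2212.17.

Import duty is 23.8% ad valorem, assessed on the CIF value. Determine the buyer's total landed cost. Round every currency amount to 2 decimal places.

Total landed cost: SGD 451908.09

EXW: the seller makes goods available at their premises; the buyer bears all onward costs.
CIF value = EXW price + inland to port + export clearance + origin terminal + freight + insurance = 354351.33 + 246.85 + 102.44 + 103.98 + 7462.30 + 634.55 = 362901.45
Import duty = 362901.45 × 23.8% = 86370.55
Buyer bears: inland to port 246.85 + export clearance 102.44 + origin terminal 103.98 + freight 7462.30 + insurance 634.55 + brokerage 423.92 + delivery 2212.17 + duty 86370.55 = 97556.76
Landed cost = invoice 354351.33 + 97556.76 = 451908.09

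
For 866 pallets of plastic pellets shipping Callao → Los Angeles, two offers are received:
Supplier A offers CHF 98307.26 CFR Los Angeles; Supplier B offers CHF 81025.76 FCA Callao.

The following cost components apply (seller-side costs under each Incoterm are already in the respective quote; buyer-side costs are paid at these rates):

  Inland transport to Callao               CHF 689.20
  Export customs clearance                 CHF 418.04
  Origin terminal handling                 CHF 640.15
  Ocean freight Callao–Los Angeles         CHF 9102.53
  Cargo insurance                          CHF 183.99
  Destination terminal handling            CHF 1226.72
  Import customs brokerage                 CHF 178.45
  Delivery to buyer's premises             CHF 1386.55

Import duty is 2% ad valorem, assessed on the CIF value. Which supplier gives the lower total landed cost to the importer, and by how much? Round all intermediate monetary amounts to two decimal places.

Supplier B is cheaper by CHF 7689.60

Supplier A (CFR):
CIF value = CFR price + insurance = 98307.26 + 183.99 = 98491.25
Import duty = 98491.25 × 2% = 1969.83
Buyer bears (A): 183.99 + 1226.72 + 178.45 + 1386.55 = 2975.71
Landed cost (A) = invoice 98307.26 + 2975.71 + duty 1969.83 = 103252.80
Supplier B (FCA):
CIF value = FCA price + origin terminal + freight + insurance = 81025.76 + 640.15 + 9102.53 + 183.99 = 90952.43
Import duty = 90952.43 × 2% = 1819.05
Buyer bears (B): 640.15 + 9102.53 + 183.99 + 1226.72 + 178.45 + 1386.55 = 12718.39
Landed cost (B) = invoice 81025.76 + 12718.39 + duty 1819.05 = 95563.20
Difference = |103252.80 − 95563.20| = 7689.60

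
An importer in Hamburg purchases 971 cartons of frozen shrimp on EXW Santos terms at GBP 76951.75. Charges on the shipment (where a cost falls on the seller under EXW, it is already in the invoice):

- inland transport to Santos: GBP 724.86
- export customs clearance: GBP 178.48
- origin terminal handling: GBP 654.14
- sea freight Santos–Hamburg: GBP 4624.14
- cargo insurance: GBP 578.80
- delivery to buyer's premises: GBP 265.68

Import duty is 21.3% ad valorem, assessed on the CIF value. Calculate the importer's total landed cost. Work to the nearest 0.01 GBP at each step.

Total landed cost: GBP 101808.54

EXW: the seller makes goods available at their premises; the buyer bears all onward costs.
CIF value = EXW price + inland to port + export clearance + origin terminal + freight + insurance = 76951.75 + 724.86 + 178.48 + 654.14 + 4624.14 + 578.80 = 83712.17
Import duty = 83712.17 × 21.3% = 17830.69
Buyer bears: inland to port 724.86 + export clearance 178.48 + origin terminal 654.14 + freight 4624.14 + insurance 578.80 + delivery 265.68 + duty 17830.69 = 24856.79
Landed cost = invoice 76951.75 + 24856.79 = 101808.54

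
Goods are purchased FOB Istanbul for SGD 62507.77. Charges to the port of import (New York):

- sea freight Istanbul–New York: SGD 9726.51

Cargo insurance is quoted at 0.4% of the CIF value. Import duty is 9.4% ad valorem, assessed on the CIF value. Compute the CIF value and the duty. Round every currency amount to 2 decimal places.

Let C be the CIF value. C = FOB price + freight + 0.4% × C
C − 0.4% × C = 62507.77 + 9726.51
0.996 × C = 72234.28
C = 72234.28 / 0.996 = 72524.38
Insurance premium = 0.4% × 72524.38 = 290.10
Import duty = 72524.38 × 9.4% = 6817.29

CIF value: SGD 72524.38; import duty: SGD 6817.29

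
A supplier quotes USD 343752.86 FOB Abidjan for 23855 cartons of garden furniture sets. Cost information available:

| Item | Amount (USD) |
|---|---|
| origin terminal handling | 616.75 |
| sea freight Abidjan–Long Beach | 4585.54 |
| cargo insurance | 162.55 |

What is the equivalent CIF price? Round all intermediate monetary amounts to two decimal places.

CIF price: USD 348500.95

Not relevant to the conversion: origin terminal — on the seller under both FOB and CIF; already in the FOB price and stays in the CIF price.
From FOB to CIF, the seller additionally bears: freight, insurance.
CIF price = 343752.86 + 4585.54 + 162.55 = 348500.95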